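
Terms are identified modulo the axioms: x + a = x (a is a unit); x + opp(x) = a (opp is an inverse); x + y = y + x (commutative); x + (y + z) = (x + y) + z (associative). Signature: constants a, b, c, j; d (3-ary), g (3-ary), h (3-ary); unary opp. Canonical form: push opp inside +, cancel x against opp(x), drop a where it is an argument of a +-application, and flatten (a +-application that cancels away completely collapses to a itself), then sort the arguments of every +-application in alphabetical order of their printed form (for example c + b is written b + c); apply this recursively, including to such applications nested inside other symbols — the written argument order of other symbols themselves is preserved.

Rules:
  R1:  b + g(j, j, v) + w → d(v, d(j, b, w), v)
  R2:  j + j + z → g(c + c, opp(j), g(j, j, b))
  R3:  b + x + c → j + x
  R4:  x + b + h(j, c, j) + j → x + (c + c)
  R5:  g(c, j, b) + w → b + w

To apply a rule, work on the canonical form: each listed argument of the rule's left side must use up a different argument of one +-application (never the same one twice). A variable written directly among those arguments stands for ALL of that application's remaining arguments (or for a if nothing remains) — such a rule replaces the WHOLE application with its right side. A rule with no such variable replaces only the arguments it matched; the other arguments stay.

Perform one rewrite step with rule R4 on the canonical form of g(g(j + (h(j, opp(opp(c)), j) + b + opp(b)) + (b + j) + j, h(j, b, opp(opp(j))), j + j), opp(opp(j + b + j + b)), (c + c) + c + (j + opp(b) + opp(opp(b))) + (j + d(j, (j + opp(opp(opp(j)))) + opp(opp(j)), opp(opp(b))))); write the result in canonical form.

Canonical form:  g(g(b + h(j, c, j) + j + j + j, h(j, b, j), j + j), b + b + j + j, c + c + c + d(j, j, b) + j + j)
Match R4:  consume b, h(j, c, j), j;  x := j + j
The extension variable absorbs all remaining arguments, so the whole application is rewritten.
Giving:  g(g(c + c + j + j, h(j, b, j), j + j), b + b + j + j, c + c + c + d(j, j, b) + j + j)

Answer: g(g(c + c + j + j, h(j, b, j), j + j), b + b + j + j, c + c + c + d(j, j, b) + j + j)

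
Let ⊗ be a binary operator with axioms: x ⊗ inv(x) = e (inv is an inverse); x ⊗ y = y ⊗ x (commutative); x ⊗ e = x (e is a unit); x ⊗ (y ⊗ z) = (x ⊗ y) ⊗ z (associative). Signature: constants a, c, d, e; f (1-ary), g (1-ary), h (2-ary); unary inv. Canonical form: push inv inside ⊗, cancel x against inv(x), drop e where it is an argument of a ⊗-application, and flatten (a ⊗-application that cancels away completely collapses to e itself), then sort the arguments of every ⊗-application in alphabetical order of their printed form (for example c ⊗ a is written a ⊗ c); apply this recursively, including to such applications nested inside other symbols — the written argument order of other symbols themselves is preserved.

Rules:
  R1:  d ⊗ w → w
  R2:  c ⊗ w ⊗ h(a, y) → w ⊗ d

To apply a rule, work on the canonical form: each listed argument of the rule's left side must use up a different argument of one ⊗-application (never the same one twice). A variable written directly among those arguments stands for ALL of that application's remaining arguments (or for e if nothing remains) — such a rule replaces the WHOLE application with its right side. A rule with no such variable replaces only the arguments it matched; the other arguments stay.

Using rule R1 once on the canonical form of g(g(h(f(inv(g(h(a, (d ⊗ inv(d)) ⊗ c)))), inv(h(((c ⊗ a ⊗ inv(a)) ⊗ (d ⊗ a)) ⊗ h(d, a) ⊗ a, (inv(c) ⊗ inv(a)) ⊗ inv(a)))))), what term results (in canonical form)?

Answer: g(g(h(f(inv(g(h(a, c)))), inv(h(a ⊗ a ⊗ c ⊗ h(d, a), inv(a) ⊗ inv(a) ⊗ inv(c))))))

Derivation:
Canonical form:  g(g(h(f(inv(g(h(a, c)))), inv(h(a ⊗ a ⊗ c ⊗ d ⊗ h(d, a), inv(a) ⊗ inv(a) ⊗ inv(c))))))
R1 matches:  uses d;  w := a ⊗ a ⊗ c ⊗ h(d, a)
The extension variable absorbs all remaining arguments, so the whole application is rewritten.
Result:  g(g(h(f(inv(g(h(a, c)))), inv(h(a ⊗ a ⊗ c ⊗ h(d, a), inv(a) ⊗ inv(a) ⊗ inv(c))))))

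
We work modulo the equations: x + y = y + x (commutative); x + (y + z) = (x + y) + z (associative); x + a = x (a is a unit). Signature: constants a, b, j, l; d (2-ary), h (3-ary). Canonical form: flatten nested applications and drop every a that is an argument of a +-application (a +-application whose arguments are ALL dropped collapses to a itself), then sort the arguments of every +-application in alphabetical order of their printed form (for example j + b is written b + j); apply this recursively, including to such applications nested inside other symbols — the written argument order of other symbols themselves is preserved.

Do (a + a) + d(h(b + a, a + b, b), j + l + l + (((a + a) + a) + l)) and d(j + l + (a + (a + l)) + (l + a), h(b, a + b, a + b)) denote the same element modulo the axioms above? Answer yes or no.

Left:  (a + a) + d(h(b + a, a + b, b), j + l + l + (((a + a) + a) + l))
  Un-nest:  a + a + d(h(b + a, a + b, b), j + l + l + (((a + a) + a) + l))
  Simplify inside:  d(h(b + a, a + b, b), j + l + l + (((a + a) + a) + l))  →  d(h(b, b, b), j + l + l + l)
  Drop the unit:  drop a (×2)
  Sort arguments:  d(h(b, b, b), j + l + l + l)
Right:  d(j + l + (a + (a + l)) + (l + a), h(b, a + b, a + b))
  Work inside:  j + l + (a + (a + l)) + (l + a)
  Un-nest:  j + l + a + a + l + l + a
  Drop the unit:  drop a (×3)
  Sort arguments:  j + l + l + l
  Put back:  d(j + l + l + l, h(b, b, b))

Answer: no — d(h(b, b, b), j + l + l + l) vs d(j + l + l + l, h(b, b, b))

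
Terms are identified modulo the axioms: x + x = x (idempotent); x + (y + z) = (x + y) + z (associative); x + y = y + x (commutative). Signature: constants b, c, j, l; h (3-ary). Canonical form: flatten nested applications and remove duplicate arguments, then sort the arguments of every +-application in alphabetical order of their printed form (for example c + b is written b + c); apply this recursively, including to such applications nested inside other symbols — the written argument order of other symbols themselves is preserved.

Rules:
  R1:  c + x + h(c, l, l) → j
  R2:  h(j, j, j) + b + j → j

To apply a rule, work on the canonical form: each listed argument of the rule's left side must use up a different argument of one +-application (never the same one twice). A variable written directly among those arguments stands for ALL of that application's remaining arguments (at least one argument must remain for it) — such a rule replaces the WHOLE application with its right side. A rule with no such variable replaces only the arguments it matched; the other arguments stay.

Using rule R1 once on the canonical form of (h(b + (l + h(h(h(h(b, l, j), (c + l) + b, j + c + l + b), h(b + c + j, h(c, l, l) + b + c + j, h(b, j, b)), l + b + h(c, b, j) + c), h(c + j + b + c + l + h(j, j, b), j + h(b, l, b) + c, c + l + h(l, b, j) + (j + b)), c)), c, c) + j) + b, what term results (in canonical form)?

Answer: b + h(b + h(h(h(h(b, l, j), b + c + l, b + c + j + l), h(b + c + j, j, h(b, j, b)), b + c + h(c, b, j) + l), h(b + c + h(j, j, b) + j + l, c + h(b, l, b) + j, b + c + h(l, b, j) + j + l), c) + l, c, c) + j

Derivation:
Canonical form:  b + h(b + h(h(h(h(b, l, j), b + c + l, b + c + j + l), h(b + c + j, b + c + h(c, l, l) + j, h(b, j, b)), b + c + h(c, b, j) + l), h(b + c + h(j, j, b) + j + l, c + h(b, l, b) + j, b + c + h(l, b, j) + j + l), c) + l, c, c) + j
Match R1:  consume c, h(c, l, l);  x := b + j
Every leftover argument binds to the variable; the entire application is replaced.
Giving:  b + h(b + h(h(h(h(b, l, j), b + c + l, b + c + j + l), h(b + c + j, j, h(b, j, b)), b + c + h(c, b, j) + l), h(b + c + h(j, j, b) + j + l, c + h(b, l, b) + j, b + c + h(l, b, j) + j + l), c) + l, c, c) + j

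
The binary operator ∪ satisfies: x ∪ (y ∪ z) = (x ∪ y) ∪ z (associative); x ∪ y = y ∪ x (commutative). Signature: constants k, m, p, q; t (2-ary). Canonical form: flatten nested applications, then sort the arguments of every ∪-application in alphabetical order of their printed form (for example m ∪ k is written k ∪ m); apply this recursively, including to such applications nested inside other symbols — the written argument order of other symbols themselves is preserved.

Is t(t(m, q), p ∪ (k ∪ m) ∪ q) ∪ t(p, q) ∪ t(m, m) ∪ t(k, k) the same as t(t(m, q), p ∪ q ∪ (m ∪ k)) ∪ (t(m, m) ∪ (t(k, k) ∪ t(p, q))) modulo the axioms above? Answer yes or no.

Answer: yes — both canonical forms are t(k, k) ∪ t(m, m) ∪ t(p, q) ∪ t(t(m, q), k ∪ m ∪ p ∪ q)

Derivation:
Left:  t(t(m, q), p ∪ (k ∪ m) ∪ q) ∪ t(p, q) ∪ t(m, m) ∪ t(k, k)
  Inside:  t(t(m, q), p ∪ (k ∪ m) ∪ q)  →  t(t(m, q), k ∪ m ∪ p ∪ q)
  Sort:  t(k, k) ∪ t(m, m) ∪ t(p, q) ∪ t(t(m, q), k ∪ m ∪ p ∪ q)
Right:  t(t(m, q), p ∪ q ∪ (m ∪ k)) ∪ (t(m, m) ∪ (t(k, k) ∪ t(p, q)))
  Merge nested applications:  t(t(m, q), p ∪ q ∪ (m ∪ k)) ∪ t(m, m) ∪ t(k, k) ∪ t(p, q)
  Inside:  t(t(m, q), p ∪ q ∪ (m ∪ k))  →  t(t(m, q), k ∪ m ∪ p ∪ q)
  Sort arguments:  t(k, k) ∪ t(m, m) ∪ t(p, q) ∪ t(t(m, q), k ∪ m ∪ p ∪ q)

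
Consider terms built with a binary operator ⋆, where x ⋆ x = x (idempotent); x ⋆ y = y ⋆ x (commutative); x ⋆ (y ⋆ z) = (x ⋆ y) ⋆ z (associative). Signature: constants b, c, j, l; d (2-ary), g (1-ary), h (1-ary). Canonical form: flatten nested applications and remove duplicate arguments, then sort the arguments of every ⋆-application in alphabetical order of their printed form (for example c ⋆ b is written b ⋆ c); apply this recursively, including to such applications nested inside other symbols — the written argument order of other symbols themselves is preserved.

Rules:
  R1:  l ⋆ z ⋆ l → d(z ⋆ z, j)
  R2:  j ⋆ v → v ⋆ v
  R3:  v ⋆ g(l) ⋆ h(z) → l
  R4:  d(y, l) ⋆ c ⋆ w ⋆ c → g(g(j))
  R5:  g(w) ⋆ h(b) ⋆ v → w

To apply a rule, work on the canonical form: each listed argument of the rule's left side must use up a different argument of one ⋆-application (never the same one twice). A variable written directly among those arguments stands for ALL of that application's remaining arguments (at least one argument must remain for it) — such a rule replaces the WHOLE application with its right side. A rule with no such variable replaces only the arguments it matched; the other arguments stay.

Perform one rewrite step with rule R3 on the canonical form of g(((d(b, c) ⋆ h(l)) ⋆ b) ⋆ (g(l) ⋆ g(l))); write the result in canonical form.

Canonical form:  g(b ⋆ d(b, c) ⋆ g(l) ⋆ h(l))
Match R3:  consume g(l), h(l);  v := b ⋆ d(b, c), z := l
The extension variable absorbs all remaining arguments, so the whole application is rewritten.
Result:  g(l)

Answer: g(l)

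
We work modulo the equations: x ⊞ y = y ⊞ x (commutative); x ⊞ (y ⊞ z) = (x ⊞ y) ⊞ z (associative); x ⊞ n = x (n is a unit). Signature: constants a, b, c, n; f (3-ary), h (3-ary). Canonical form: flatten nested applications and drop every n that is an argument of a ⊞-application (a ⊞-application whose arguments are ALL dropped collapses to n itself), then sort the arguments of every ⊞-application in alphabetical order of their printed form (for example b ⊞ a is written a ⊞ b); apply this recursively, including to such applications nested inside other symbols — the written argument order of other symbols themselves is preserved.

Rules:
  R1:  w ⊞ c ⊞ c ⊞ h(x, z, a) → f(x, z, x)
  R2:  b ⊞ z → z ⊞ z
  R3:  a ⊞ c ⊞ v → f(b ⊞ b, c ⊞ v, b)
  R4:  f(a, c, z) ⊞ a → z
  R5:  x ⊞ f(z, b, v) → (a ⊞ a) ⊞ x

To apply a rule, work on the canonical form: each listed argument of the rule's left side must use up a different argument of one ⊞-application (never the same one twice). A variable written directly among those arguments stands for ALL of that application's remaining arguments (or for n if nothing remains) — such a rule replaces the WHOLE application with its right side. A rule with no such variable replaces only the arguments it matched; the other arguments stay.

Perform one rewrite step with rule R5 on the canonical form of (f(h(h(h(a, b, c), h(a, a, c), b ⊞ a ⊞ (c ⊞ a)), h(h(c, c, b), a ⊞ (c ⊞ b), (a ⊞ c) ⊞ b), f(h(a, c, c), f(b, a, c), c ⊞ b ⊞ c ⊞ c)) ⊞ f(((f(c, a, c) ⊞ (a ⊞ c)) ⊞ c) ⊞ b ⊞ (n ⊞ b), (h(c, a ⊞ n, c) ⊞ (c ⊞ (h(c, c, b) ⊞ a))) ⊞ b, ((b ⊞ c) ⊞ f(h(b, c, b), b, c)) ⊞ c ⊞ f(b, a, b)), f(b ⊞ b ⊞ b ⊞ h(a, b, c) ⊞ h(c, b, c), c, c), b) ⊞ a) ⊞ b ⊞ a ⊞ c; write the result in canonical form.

Canonical form:  a ⊞ a ⊞ b ⊞ c ⊞ f(f(a ⊞ b ⊞ b ⊞ c ⊞ c ⊞ f(c, a, c), a ⊞ b ⊞ c ⊞ h(c, a, c) ⊞ h(c, c, b), b ⊞ c ⊞ c ⊞ f(b, a, b) ⊞ f(h(b, c, b), b, c)) ⊞ h(h(h(a, b, c), h(a, a, c), a ⊞ a ⊞ b ⊞ c), h(h(c, c, b), a ⊞ b ⊞ c, a ⊞ b ⊞ c), f(h(a, c, c), f(b, a, c), b ⊞ c ⊞ c ⊞ c)), f(b ⊞ b ⊞ b ⊞ h(a, b, c) ⊞ h(c, b, c), c, c), b)
R5 matches:  uses f(h(b, c, b), b, c);  v := c, x := b ⊞ c ⊞ c ⊞ f(b, a, b), z := h(b, c, b)
The variable takes the whole remainder — replace the entire application.
Giving:  a ⊞ a ⊞ b ⊞ c ⊞ f(f(a ⊞ b ⊞ b ⊞ c ⊞ c ⊞ f(c, a, c), a ⊞ b ⊞ c ⊞ h(c, a, c) ⊞ h(c, c, b), a ⊞ a ⊞ b ⊞ c ⊞ c ⊞ f(b, a, b)) ⊞ h(h(h(a, b, c), h(a, a, c), a ⊞ a ⊞ b ⊞ c), h(h(c, c, b), a ⊞ b ⊞ c, a ⊞ b ⊞ c), f(h(a, c, c), f(b, a, c), b ⊞ c ⊞ c ⊞ c)), f(b ⊞ b ⊞ b ⊞ h(a, b, c) ⊞ h(c, b, c), c, c), b)

Answer: a ⊞ a ⊞ b ⊞ c ⊞ f(f(a ⊞ b ⊞ b ⊞ c ⊞ c ⊞ f(c, a, c), a ⊞ b ⊞ c ⊞ h(c, a, c) ⊞ h(c, c, b), a ⊞ a ⊞ b ⊞ c ⊞ c ⊞ f(b, a, b)) ⊞ h(h(h(a, b, c), h(a, a, c), a ⊞ a ⊞ b ⊞ c), h(h(c, c, b), a ⊞ b ⊞ c, a ⊞ b ⊞ c), f(h(a, c, c), f(b, a, c), b ⊞ c ⊞ c ⊞ c)), f(b ⊞ b ⊞ b ⊞ h(a, b, c) ⊞ h(c, b, c), c, c), b)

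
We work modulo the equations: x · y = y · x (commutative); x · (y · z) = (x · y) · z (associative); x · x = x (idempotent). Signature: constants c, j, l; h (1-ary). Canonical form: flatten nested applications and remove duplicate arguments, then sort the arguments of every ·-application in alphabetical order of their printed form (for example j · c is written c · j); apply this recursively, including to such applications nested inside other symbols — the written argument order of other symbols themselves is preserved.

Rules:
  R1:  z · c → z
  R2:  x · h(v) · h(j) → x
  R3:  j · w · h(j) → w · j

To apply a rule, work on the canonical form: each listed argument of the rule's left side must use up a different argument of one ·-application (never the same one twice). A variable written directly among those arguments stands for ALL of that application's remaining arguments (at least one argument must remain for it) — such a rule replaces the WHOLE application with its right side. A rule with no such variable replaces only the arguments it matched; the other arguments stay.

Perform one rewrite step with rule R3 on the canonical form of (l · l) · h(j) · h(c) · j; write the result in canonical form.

Canonical form:  h(c) · h(j) · j · l
Match R3:  consume h(j), j;  w := h(c) · l
The extension variable absorbs all remaining arguments, so the whole application is rewritten.
Result:  h(c) · j · l

Answer: h(c) · j · l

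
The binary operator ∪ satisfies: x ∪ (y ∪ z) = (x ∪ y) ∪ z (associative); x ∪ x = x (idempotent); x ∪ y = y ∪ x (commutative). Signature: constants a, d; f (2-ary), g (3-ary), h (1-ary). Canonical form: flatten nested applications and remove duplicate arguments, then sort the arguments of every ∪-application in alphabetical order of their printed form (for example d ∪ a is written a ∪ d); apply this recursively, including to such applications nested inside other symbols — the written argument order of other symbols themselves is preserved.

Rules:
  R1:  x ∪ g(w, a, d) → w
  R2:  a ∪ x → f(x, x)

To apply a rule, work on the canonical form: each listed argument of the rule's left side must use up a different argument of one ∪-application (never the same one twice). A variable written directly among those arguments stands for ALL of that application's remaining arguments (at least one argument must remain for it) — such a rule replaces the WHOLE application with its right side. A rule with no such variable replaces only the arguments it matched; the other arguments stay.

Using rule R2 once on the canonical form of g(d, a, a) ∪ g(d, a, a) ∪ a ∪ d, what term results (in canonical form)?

Answer: f(d ∪ g(d, a, a), d ∪ g(d, a, a))

Derivation:
Canonical form:  a ∪ d ∪ g(d, a, a)
R2 matches:  uses a;  x := d ∪ g(d, a, a)
The variable takes the whole remainder — replace the entire application.
New term:  f(d ∪ g(d, a, a), d ∪ g(d, a, a))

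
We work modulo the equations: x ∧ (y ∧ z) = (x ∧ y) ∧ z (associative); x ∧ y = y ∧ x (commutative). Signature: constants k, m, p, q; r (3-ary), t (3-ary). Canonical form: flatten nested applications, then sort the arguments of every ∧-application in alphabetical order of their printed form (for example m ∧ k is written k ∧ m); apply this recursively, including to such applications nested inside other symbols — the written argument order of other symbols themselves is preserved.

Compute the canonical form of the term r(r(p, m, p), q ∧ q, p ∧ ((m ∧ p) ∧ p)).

Focus inside:  p ∧ ((m ∧ p) ∧ p)
Un-nest:  p ∧ m ∧ p ∧ p
Order the arguments:  m ∧ p ∧ p ∧ p
Put back:  r(r(p, m, p), q ∧ q, m ∧ p ∧ p ∧ p)

Answer: r(r(p, m, p), q ∧ q, m ∧ p ∧ p ∧ p)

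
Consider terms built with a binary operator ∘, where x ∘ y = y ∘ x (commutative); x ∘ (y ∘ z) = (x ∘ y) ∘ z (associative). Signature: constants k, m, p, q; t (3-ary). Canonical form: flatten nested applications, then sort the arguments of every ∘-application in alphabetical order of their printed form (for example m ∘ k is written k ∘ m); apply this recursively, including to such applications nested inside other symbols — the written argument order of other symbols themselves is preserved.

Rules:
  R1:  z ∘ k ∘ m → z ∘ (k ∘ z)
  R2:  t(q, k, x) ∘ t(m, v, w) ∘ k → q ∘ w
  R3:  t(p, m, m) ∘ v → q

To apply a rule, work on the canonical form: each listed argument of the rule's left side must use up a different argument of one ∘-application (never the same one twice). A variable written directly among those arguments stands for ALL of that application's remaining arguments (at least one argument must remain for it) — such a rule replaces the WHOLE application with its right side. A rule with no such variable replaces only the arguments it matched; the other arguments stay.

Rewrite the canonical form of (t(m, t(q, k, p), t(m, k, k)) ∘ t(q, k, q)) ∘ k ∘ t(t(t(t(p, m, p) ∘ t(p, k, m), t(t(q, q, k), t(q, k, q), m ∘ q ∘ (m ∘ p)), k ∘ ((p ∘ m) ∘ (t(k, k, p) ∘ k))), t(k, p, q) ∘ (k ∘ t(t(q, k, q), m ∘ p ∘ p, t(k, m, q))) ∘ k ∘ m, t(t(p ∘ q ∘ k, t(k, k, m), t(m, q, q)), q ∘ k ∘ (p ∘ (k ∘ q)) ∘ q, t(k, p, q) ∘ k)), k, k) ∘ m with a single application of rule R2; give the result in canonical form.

Answer: m ∘ q ∘ t(m, k, k) ∘ t(t(t(t(p, k, m) ∘ t(p, m, p), t(t(q, q, k), t(q, k, q), m ∘ m ∘ p ∘ q), k ∘ k ∘ m ∘ p ∘ t(k, k, p)), k ∘ k ∘ m ∘ t(k, p, q) ∘ t(t(q, k, q), m ∘ p ∘ p, t(k, m, q)), t(t(k ∘ p ∘ q, t(k, k, m), t(m, q, q)), k ∘ k ∘ p ∘ q ∘ q ∘ q, k ∘ t(k, p, q))), k, k)

Derivation:
Canonical form:  k ∘ m ∘ t(m, t(q, k, p), t(m, k, k)) ∘ t(q, k, q) ∘ t(t(t(t(p, k, m) ∘ t(p, m, p), t(t(q, q, k), t(q, k, q), m ∘ m ∘ p ∘ q), k ∘ k ∘ m ∘ p ∘ t(k, k, p)), k ∘ k ∘ m ∘ t(k, p, q) ∘ t(t(q, k, q), m ∘ p ∘ p, t(k, m, q)), t(t(k ∘ p ∘ q, t(k, k, m), t(m, q, q)), k ∘ k ∘ p ∘ q ∘ q ∘ q, k ∘ t(k, p, q))), k, k)
Match R2:  consume k, t(m, t(q, k, p), t(m, k, k)), t(q, k, q);  v := t(q, k, p), w := t(m, k, k), x := q
Giving:  m ∘ q ∘ t(m, k, k) ∘ t(t(t(t(p, k, m) ∘ t(p, m, p), t(t(q, q, k), t(q, k, q), m ∘ m ∘ p ∘ q), k ∘ k ∘ m ∘ p ∘ t(k, k, p)), k ∘ k ∘ m ∘ t(k, p, q) ∘ t(t(q, k, q), m ∘ p ∘ p, t(k, m, q)), t(t(k ∘ p ∘ q, t(k, k, m), t(m, q, q)), k ∘ k ∘ p ∘ q ∘ q ∘ q, k ∘ t(k, p, q))), k, k)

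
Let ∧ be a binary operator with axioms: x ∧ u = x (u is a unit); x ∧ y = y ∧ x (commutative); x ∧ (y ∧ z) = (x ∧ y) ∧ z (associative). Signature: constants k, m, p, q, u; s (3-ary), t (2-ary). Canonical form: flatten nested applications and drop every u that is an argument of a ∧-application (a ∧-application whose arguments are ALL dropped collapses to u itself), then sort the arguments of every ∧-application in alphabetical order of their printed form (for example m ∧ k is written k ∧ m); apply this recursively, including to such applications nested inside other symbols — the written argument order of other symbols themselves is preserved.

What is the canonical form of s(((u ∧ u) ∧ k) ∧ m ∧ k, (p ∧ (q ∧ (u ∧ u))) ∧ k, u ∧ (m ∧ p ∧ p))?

Answer: s(k ∧ k ∧ m, k ∧ p ∧ q, m ∧ p ∧ p)

Derivation:
Descend into:  (p ∧ (q ∧ (u ∧ u))) ∧ k
Merge nested applications:  p ∧ q ∧ u ∧ u ∧ k
Drop the unit:  drop u (×2)
Sort:  k ∧ p ∧ q
Put back:  s(k ∧ k ∧ m, k ∧ p ∧ q, m ∧ p ∧ p)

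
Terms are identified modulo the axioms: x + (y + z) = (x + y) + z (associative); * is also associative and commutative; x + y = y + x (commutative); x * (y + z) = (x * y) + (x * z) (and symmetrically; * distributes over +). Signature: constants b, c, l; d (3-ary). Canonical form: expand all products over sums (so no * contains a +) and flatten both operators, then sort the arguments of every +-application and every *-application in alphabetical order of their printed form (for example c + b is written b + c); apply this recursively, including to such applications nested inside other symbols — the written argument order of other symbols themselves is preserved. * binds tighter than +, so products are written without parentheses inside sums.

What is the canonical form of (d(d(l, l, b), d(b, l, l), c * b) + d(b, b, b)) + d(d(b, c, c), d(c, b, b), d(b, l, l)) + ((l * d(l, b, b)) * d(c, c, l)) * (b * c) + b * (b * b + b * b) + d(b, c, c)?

Answer: b * b * b + b * b * b + b * c * d(c, c, l) * d(l, b, b) * l + d(b, b, b) + d(b, c, c) + d(d(b, c, c), d(c, b, b), d(b, l, l)) + d(d(l, l, b), d(b, l, l), b * c)

Derivation:
Expand:  d(d(l, l, b), d(b, l, l), b * c) + d(b, b, b) + d(d(b, c, c), d(c, b, b), d(b, l, l)) + b * c * d(c, c, l) * d(l, b, b) * l + b * b * b + b * b * b + d(b, c, c)
Order the arguments:  b * b * b + b * b * b + b * c * d(c, c, l) * d(l, b, b) * l + d(b, b, b) + d(b, c, c) + d(d(b, c, c), d(c, b, b), d(b, l, l)) + d(d(l, l, b), d(b, l, l), b * c)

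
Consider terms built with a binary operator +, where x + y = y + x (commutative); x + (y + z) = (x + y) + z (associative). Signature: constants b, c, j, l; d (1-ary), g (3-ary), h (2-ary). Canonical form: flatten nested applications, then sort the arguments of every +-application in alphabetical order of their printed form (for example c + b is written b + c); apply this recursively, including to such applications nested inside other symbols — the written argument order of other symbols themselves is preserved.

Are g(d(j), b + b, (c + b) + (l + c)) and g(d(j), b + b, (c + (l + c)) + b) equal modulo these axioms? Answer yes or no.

Answer: yes — both canonical forms are g(d(j), b + b, b + c + c + l)

Derivation:
Left:  g(d(j), b + b, (c + b) + (l + c))
  Work inside:  (c + b) + (l + c)
  Merge nested applications:  c + b + l + c
  Sort arguments:  b + c + c + l
  Rebuild:  g(d(j), b + b, b + c + c + l)
Right:  g(d(j), b + b, (c + (l + c)) + b)
  Descend into:  (c + (l + c)) + b
  Flatten:  c + l + c + b
  Order the arguments:  b + c + c + l
  Put back:  g(d(j), b + b, b + c + c + l)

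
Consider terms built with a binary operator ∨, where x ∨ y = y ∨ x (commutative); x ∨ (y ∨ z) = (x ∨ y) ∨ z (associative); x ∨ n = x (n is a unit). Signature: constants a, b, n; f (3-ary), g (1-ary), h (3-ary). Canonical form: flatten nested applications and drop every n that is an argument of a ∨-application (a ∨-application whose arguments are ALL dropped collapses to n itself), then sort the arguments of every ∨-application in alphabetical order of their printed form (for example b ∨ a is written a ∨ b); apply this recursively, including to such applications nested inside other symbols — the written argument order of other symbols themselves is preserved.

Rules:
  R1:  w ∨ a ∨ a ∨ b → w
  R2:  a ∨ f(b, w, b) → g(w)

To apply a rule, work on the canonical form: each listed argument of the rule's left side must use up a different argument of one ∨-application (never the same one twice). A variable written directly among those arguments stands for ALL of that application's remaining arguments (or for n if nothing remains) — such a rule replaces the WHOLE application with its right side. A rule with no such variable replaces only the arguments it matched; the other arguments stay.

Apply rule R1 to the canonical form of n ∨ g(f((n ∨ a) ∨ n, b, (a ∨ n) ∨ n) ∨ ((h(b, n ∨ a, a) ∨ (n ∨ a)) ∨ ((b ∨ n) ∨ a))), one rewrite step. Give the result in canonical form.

Answer: g(f(a, b, a) ∨ h(b, a, a))

Derivation:
Canonical form:  g(a ∨ a ∨ b ∨ f(a, b, a) ∨ h(b, a, a))
R1 matches:  uses a, a, b;  w := f(a, b, a) ∨ h(b, a, a)
The variable takes the whole remainder — replace the entire application.
Result:  g(f(a, b, a) ∨ h(b, a, a))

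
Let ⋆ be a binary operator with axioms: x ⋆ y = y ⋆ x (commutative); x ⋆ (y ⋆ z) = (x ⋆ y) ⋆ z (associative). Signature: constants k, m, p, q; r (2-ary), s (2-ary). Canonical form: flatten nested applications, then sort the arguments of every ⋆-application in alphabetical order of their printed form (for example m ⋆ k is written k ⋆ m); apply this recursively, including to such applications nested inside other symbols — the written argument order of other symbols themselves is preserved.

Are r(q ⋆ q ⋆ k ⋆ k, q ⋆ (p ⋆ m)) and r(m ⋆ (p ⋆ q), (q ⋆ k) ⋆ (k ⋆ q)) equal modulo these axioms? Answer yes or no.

Left:  r(q ⋆ q ⋆ k ⋆ k, q ⋆ (p ⋆ m))
  Focus inside:  q ⋆ (p ⋆ m)
  Un-nest:  q ⋆ p ⋆ m
  Sort:  m ⋆ p ⋆ q
  Reassemble:  r(k ⋆ k ⋆ q ⋆ q, m ⋆ p ⋆ q)
Right:  r(m ⋆ (p ⋆ q), (q ⋆ k) ⋆ (k ⋆ q))
  Focus inside:  (q ⋆ k) ⋆ (k ⋆ q)
  Un-nest:  q ⋆ k ⋆ k ⋆ q
  Sort arguments:  k ⋆ k ⋆ q ⋆ q
  Put back:  r(m ⋆ p ⋆ q, k ⋆ k ⋆ q ⋆ q)

Answer: no — r(k ⋆ k ⋆ q ⋆ q, m ⋆ p ⋆ q) vs r(m ⋆ p ⋆ q, k ⋆ k ⋆ q ⋆ q)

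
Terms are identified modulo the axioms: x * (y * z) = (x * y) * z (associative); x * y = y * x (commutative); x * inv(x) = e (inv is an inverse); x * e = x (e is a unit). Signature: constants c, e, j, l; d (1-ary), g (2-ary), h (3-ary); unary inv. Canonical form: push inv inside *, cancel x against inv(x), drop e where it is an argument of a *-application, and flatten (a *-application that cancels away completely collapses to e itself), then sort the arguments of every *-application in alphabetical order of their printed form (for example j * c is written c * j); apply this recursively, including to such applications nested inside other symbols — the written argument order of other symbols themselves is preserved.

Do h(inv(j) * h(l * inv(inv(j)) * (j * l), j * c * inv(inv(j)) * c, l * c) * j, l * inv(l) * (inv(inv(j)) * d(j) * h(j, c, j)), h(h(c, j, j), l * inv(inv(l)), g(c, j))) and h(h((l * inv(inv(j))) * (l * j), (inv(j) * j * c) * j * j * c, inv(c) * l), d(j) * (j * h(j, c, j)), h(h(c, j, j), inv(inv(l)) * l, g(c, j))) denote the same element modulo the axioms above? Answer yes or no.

Left:  h(inv(j) * h(l * inv(inv(j)) * (j * l), j * c * inv(inv(j)) * c, l * c) * j, l * inv(l) * (inv(inv(j)) * d(j) * h(j, c, j)), h(h(c, j, j), l * inv(inv(l)), g(c, j)))
  Descend into:  inv(j) * h(l * inv(inv(j)) * (j * l), j * c * inv(inv(j)) * c, l * c) * j
  Push inv inside:  distribute inv over * and collapse double inv
  Inverses cancel:  j cancels
  Combine occurrences:  h(j * j * l * l, c * c * j * j, c * l)
  Put back:  h(h(j * j * l * l, c * c * j * j, c * l), d(j) * h(j, c, j) * j, h(h(c, j, j), l * l, g(c, j)))
Right:  h(h((l * inv(inv(j))) * (l * j), (inv(j) * j * c) * j * j * c, inv(c) * l), d(j) * (j * h(j, c, j)), h(h(c, j, j), inv(inv(l)) * l, g(c, j)))
  Work inside:  d(j) * (j * h(j, c, j))
  Collect terms:  d(j) * j * h(j, c, j)
  Sort arguments:  d(j) * h(j, c, j) * j
  Reassemble:  h(h(j * j * l * l, c * c * j * j, inv(c) * l), d(j) * h(j, c, j) * j, h(h(c, j, j), l * l, g(c, j)))

Answer: no — h(h(j * j * l * l, c * c * j * j, c * l), d(j) * h(j, c, j) * j, h(h(c, j, j), l * l, g(c, j))) vs h(h(j * j * l * l, c * c * j * j, inv(c) * l), d(j) * h(j, c, j) * j, h(h(c, j, j), l * l, g(c, j)))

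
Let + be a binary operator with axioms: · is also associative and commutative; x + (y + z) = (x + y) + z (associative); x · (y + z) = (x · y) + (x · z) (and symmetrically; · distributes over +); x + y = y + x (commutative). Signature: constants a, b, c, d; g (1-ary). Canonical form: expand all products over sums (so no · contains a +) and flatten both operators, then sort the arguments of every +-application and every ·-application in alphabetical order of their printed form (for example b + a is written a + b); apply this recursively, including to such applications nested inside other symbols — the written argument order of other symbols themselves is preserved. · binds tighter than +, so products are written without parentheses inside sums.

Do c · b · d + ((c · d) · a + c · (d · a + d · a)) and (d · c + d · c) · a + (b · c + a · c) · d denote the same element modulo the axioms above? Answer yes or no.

Answer: yes — both canonical forms are a · c · d + a · c · d + a · c · d + b · c · d

Derivation:
Left:  c · b · d + ((c · d) · a + c · (d · a + d · a))
  Expand products over sums:  b · c · d + a · c · d + a · c · d + a · c · d
  Sort arguments:  a · c · d + a · c · d + a · c · d + b · c · d
Right:  (d · c + d · c) · a + (b · c + a · c) · d
  Distribute:  a · c · d + a · c · d + b · c · d + a · c · d
  Sort arguments:  a · c · d + a · c · d + a · c · d + b · c · d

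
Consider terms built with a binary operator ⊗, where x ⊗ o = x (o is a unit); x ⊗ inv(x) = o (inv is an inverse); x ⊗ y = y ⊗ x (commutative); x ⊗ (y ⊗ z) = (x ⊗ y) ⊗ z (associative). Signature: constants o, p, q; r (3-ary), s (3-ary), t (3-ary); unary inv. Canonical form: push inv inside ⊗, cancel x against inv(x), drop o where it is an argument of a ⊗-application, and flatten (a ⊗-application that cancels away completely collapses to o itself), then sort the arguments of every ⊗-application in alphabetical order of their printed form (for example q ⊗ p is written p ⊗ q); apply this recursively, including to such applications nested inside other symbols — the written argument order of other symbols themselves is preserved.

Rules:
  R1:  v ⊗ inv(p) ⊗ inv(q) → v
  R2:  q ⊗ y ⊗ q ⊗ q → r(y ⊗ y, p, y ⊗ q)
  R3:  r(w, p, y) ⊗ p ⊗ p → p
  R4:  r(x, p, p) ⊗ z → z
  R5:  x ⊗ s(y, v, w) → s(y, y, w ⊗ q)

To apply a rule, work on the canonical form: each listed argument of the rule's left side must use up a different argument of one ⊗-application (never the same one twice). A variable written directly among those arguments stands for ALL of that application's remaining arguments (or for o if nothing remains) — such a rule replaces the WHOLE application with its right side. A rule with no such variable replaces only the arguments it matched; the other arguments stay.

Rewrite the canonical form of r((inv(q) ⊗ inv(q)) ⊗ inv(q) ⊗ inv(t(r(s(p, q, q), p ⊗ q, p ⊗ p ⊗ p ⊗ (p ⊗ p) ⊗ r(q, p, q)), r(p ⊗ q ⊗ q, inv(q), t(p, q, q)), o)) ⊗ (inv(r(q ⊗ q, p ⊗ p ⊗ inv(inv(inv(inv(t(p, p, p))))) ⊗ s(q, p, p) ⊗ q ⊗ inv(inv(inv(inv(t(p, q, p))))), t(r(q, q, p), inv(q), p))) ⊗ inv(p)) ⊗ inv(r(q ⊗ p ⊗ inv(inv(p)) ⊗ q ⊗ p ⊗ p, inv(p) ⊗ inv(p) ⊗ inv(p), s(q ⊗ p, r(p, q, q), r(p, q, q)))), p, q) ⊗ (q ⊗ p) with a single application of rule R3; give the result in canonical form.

Answer: p ⊗ q ⊗ r(inv(p) ⊗ inv(q) ⊗ inv(q) ⊗ inv(q) ⊗ inv(r(p ⊗ p ⊗ p ⊗ p ⊗ q ⊗ q, inv(p) ⊗ inv(p) ⊗ inv(p), s(p ⊗ q, r(p, q, q), r(p, q, q)))) ⊗ inv(r(q ⊗ q, p ⊗ p ⊗ q ⊗ s(q, p, p) ⊗ t(p, p, p) ⊗ t(p, q, p), t(r(q, q, p), inv(q), p))) ⊗ inv(t(r(s(p, q, q), p ⊗ q, p ⊗ p ⊗ p ⊗ p), r(p ⊗ q ⊗ q, inv(q), t(p, q, q)), o)), p, q)

Derivation:
Canonical form:  p ⊗ q ⊗ r(inv(p) ⊗ inv(q) ⊗ inv(q) ⊗ inv(q) ⊗ inv(r(p ⊗ p ⊗ p ⊗ p ⊗ q ⊗ q, inv(p) ⊗ inv(p) ⊗ inv(p), s(p ⊗ q, r(p, q, q), r(p, q, q)))) ⊗ inv(r(q ⊗ q, p ⊗ p ⊗ q ⊗ s(q, p, p) ⊗ t(p, p, p) ⊗ t(p, q, p), t(r(q, q, p), inv(q), p))) ⊗ inv(t(r(s(p, q, q), p ⊗ q, p ⊗ p ⊗ p ⊗ p ⊗ p ⊗ r(q, p, q)), r(p ⊗ q ⊗ q, inv(q), t(p, q, q)), o)), p, q)
Apply R3:  consuming p, p, r(q, p, q);  w := q, y := q
Giving:  p ⊗ q ⊗ r(inv(p) ⊗ inv(q) ⊗ inv(q) ⊗ inv(q) ⊗ inv(r(p ⊗ p ⊗ p ⊗ p ⊗ q ⊗ q, inv(p) ⊗ inv(p) ⊗ inv(p), s(p ⊗ q, r(p, q, q), r(p, q, q)))) ⊗ inv(r(q ⊗ q, p ⊗ p ⊗ q ⊗ s(q, p, p) ⊗ t(p, p, p) ⊗ t(p, q, p), t(r(q, q, p), inv(q), p))) ⊗ inv(t(r(s(p, q, q), p ⊗ q, p ⊗ p ⊗ p ⊗ p), r(p ⊗ q ⊗ q, inv(q), t(p, q, q)), o)), p, q)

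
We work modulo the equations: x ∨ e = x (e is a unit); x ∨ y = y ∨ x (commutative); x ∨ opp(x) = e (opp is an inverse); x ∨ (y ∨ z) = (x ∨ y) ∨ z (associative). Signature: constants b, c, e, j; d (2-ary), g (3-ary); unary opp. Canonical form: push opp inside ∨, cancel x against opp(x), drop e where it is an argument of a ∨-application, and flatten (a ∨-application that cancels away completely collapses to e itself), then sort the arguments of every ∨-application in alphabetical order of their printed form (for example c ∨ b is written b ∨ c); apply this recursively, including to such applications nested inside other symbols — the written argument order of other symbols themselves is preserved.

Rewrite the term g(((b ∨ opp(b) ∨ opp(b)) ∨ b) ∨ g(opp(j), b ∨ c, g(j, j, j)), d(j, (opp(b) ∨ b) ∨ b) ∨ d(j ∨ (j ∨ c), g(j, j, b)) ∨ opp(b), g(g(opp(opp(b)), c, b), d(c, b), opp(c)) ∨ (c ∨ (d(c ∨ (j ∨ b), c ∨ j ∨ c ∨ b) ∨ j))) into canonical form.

Answer: g(g(opp(j), b ∨ c, g(j, j, j)), d(c ∨ j ∨ j, g(j, j, b)) ∨ d(j, b) ∨ opp(b), c ∨ d(b ∨ c ∨ j, b ∨ c ∨ c ∨ j) ∨ g(g(b, c, b), d(c, b), opp(c)) ∨ j)

Derivation:
Work inside:  g(g(opp(opp(b)), c, b), d(c, b), opp(c)) ∨ (c ∨ (d(c ∨ (j ∨ b), c ∨ j ∨ c ∨ b) ∨ j))
Push opp inside:  distribute opp over ∨ and collapse double opp
Collect:  g(g(b, c, b), d(c, b), opp(c)) ∨ c ∨ d(b ∨ c ∨ j, b ∨ c ∨ c ∨ j) ∨ j
Sort:  c ∨ d(b ∨ c ∨ j, b ∨ c ∨ c ∨ j) ∨ g(g(b, c, b), d(c, b), opp(c)) ∨ j
Reassemble:  g(g(opp(j), b ∨ c, g(j, j, j)), d(c ∨ j ∨ j, g(j, j, b)) ∨ d(j, b) ∨ opp(b), c ∨ d(b ∨ c ∨ j, b ∨ c ∨ c ∨ j) ∨ g(g(b, c, b), d(c, b), opp(c)) ∨ j)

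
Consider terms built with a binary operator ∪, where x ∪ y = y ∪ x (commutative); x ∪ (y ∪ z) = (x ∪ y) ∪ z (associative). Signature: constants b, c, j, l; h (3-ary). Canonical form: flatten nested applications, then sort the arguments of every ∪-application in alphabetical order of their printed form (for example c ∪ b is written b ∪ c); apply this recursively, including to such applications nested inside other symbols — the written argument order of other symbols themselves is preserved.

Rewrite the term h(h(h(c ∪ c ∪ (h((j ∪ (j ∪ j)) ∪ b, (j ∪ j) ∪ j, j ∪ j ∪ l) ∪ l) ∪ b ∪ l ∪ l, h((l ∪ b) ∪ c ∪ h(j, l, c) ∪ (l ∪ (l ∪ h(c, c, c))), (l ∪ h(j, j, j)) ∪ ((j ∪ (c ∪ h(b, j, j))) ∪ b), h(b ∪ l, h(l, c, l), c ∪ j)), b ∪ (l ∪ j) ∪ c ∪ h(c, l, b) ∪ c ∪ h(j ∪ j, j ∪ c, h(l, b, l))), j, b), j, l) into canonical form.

Descend into:  c ∪ c ∪ (h((j ∪ (j ∪ j)) ∪ b, (j ∪ j) ∪ j, j ∪ j ∪ l) ∪ l) ∪ b ∪ l ∪ l
Merge nested applications:  c ∪ c ∪ h((j ∪ (j ∪ j)) ∪ b, (j ∪ j) ∪ j, j ∪ j ∪ l) ∪ l ∪ b ∪ l ∪ l
Simplify inside:  h((j ∪ (j ∪ j)) ∪ b, (j ∪ j) ∪ j, j ∪ j ∪ l)  →  h(b ∪ j ∪ j ∪ j, j ∪ j ∪ j, j ∪ j ∪ l)
Sort arguments:  b ∪ c ∪ c ∪ h(b ∪ j ∪ j ∪ j, j ∪ j ∪ j, j ∪ j ∪ l) ∪ l ∪ l ∪ l
Reassemble:  h(h(h(b ∪ c ∪ c ∪ h(b ∪ j ∪ j ∪ j, j ∪ j ∪ j, j ∪ j ∪ l) ∪ l ∪ l ∪ l, h(b ∪ c ∪ h(c, c, c) ∪ h(j, l, c) ∪ l ∪ l ∪ l, b ∪ c ∪ h(b, j, j) ∪ h(j, j, j) ∪ j ∪ l, h(b ∪ l, h(l, c, l), c ∪ j)), b ∪ c ∪ c ∪ h(c, l, b) ∪ h(j ∪ j, c ∪ j, h(l, b, l)) ∪ j ∪ l), j, b), j, l)

Answer: h(h(h(b ∪ c ∪ c ∪ h(b ∪ j ∪ j ∪ j, j ∪ j ∪ j, j ∪ j ∪ l) ∪ l ∪ l ∪ l, h(b ∪ c ∪ h(c, c, c) ∪ h(j, l, c) ∪ l ∪ l ∪ l, b ∪ c ∪ h(b, j, j) ∪ h(j, j, j) ∪ j ∪ l, h(b ∪ l, h(l, c, l), c ∪ j)), b ∪ c ∪ c ∪ h(c, l, b) ∪ h(j ∪ j, c ∪ j, h(l, b, l)) ∪ j ∪ l), j, b), j, l)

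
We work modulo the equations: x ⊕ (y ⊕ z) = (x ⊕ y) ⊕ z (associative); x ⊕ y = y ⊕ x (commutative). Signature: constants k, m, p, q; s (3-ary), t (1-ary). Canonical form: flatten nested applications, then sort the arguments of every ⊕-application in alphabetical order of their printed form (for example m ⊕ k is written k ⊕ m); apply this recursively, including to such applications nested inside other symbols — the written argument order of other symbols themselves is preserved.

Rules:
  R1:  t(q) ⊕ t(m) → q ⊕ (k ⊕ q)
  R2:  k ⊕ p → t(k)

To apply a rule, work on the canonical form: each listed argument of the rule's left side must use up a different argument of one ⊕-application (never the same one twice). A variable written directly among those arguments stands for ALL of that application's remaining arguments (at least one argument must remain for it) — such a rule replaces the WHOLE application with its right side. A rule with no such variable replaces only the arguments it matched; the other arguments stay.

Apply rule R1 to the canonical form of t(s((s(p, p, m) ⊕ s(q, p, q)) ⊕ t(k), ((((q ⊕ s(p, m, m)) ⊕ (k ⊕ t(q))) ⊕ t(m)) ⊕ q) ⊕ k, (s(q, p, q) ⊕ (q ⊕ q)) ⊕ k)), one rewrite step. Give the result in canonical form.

Answer: t(s(s(p, p, m) ⊕ s(q, p, q) ⊕ t(k), k ⊕ k ⊕ k ⊕ q ⊕ q ⊕ q ⊕ q ⊕ s(p, m, m), k ⊕ q ⊕ q ⊕ s(q, p, q)))

Derivation:
Canonical form:  t(s(s(p, p, m) ⊕ s(q, p, q) ⊕ t(k), k ⊕ k ⊕ q ⊕ q ⊕ s(p, m, m) ⊕ t(m) ⊕ t(q), k ⊕ q ⊕ q ⊕ s(q, p, q)))
Apply R1:  consuming t(m), t(q)
New term:  t(s(s(p, p, m) ⊕ s(q, p, q) ⊕ t(k), k ⊕ k ⊕ k ⊕ q ⊕ q ⊕ q ⊕ q ⊕ s(p, m, m), k ⊕ q ⊕ q ⊕ s(q, p, q)))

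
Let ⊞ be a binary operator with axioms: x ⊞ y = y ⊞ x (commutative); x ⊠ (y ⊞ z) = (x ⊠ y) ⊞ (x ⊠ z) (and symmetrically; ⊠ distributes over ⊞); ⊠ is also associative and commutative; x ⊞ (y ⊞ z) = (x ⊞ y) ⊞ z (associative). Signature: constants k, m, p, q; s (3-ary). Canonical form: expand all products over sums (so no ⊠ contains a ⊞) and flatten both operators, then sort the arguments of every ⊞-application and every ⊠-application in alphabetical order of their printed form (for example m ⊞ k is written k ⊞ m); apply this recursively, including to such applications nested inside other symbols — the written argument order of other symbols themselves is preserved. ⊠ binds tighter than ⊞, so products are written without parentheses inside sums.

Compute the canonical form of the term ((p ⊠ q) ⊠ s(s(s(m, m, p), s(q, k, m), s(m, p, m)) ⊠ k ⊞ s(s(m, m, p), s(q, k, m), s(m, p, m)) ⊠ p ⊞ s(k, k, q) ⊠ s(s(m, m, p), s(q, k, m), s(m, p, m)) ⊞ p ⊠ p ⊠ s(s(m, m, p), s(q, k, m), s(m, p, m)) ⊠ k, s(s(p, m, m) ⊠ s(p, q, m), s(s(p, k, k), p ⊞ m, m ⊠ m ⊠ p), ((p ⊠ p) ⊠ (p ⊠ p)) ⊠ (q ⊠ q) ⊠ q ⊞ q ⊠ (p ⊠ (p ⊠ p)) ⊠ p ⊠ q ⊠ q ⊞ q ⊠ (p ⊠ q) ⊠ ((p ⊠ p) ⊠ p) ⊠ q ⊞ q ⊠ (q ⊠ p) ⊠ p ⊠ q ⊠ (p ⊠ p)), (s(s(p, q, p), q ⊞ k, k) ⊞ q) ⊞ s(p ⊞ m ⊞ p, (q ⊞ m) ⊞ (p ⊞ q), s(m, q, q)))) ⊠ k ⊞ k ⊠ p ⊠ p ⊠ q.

Un-nest:  k ⊠ p ⊠ q ⊠ s(k ⊠ p ⊠ p ⊠ s(s(m, m, p), s(q, k, m), s(m, p, m)) ⊞ k ⊠ s(s(m, m, p), s(q, k, m), s(m, p, m)) ⊞ p ⊠ s(s(m, m, p), s(q, k, m), s(m, p, m)) ⊞ s(k, k, q) ⊠ s(s(m, m, p), s(q, k, m), s(m, p, m)), s(s(p, m, m) ⊠ s(p, q, m), s(s(p, k, k), m ⊞ p, m ⊠ m ⊠ p), p ⊠ p ⊠ p ⊠ p ⊠ q ⊠ q ⊠ q ⊞ p ⊠ p ⊠ p ⊠ p ⊠ q ⊠ q ⊠ q ⊞ p ⊠ p ⊠ p ⊠ p ⊠ q ⊠ q ⊠ q ⊞ p ⊠ p ⊠ p ⊠ p ⊠ q ⊠ q ⊠ q), q ⊞ s(m ⊞ p ⊞ p, m ⊞ p ⊞ q ⊞ q, s(m, q, q)) ⊞ s(s(p, q, p), k ⊞ q, k)) ⊞ k ⊠ p ⊠ p ⊠ q
Order the arguments:  k ⊠ p ⊠ p ⊠ q ⊞ k ⊠ p ⊠ q ⊠ s(k ⊠ p ⊠ p ⊠ s(s(m, m, p), s(q, k, m), s(m, p, m)) ⊞ k ⊠ s(s(m, m, p), s(q, k, m), s(m, p, m)) ⊞ p ⊠ s(s(m, m, p), s(q, k, m), s(m, p, m)) ⊞ s(k, k, q) ⊠ s(s(m, m, p), s(q, k, m), s(m, p, m)), s(s(p, m, m) ⊠ s(p, q, m), s(s(p, k, k), m ⊞ p, m ⊠ m ⊠ p), p ⊠ p ⊠ p ⊠ p ⊠ q ⊠ q ⊠ q ⊞ p ⊠ p ⊠ p ⊠ p ⊠ q ⊠ q ⊠ q ⊞ p ⊠ p ⊠ p ⊠ p ⊠ q ⊠ q ⊠ q ⊞ p ⊠ p ⊠ p ⊠ p ⊠ q ⊠ q ⊠ q), q ⊞ s(m ⊞ p ⊞ p, m ⊞ p ⊞ q ⊞ q, s(m, q, q)) ⊞ s(s(p, q, p), k ⊞ q, k))

Answer: k ⊠ p ⊠ p ⊠ q ⊞ k ⊠ p ⊠ q ⊠ s(k ⊠ p ⊠ p ⊠ s(s(m, m, p), s(q, k, m), s(m, p, m)) ⊞ k ⊠ s(s(m, m, p), s(q, k, m), s(m, p, m)) ⊞ p ⊠ s(s(m, m, p), s(q, k, m), s(m, p, m)) ⊞ s(k, k, q) ⊠ s(s(m, m, p), s(q, k, m), s(m, p, m)), s(s(p, m, m) ⊠ s(p, q, m), s(s(p, k, k), m ⊞ p, m ⊠ m ⊠ p), p ⊠ p ⊠ p ⊠ p ⊠ q ⊠ q ⊠ q ⊞ p ⊠ p ⊠ p ⊠ p ⊠ q ⊠ q ⊠ q ⊞ p ⊠ p ⊠ p ⊠ p ⊠ q ⊠ q ⊠ q ⊞ p ⊠ p ⊠ p ⊠ p ⊠ q ⊠ q ⊠ q), q ⊞ s(m ⊞ p ⊞ p, m ⊞ p ⊞ q ⊞ q, s(m, q, q)) ⊞ s(s(p, q, p), k ⊞ q, k))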